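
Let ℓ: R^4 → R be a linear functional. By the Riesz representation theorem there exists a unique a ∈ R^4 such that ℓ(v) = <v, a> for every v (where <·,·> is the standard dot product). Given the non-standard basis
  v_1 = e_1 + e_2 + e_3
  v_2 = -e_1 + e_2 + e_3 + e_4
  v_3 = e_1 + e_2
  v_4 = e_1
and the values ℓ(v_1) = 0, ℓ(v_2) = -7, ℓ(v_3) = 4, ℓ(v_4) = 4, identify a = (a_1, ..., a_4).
a = (4, 0, -4, 1)

Write a = (a_1, ..., a_4) in the standard basis. For each basis vector v_i, ℓ(v_i) = <v_i, a> is a linear equation in the a_j's. Collect the n equations into a matrix system V a = ℓ, where row i of V is v_i (expressed in the standard basis). Since V is invertible (lower-triangular with 1s on the diagonal, up to permutation), solve by back-substitution:
  V =
[[1, 1, 1, 0],
 [-1, 1, 1, 1],
 [1, 1, 0, 0],
 [1, 0, 0, 0]]
  V a = (0, -7, 4, 4)
Solving gives a = (4, 0, -4, 1).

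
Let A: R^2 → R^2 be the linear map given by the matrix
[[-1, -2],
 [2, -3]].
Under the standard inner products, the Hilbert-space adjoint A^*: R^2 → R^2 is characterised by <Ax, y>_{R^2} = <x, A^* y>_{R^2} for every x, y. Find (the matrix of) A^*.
A^* = A^T =
[[-1, 2],
 [-2, -3]]

For real matrices with standard dot products, the defining identity <Ax, y> = <x, A^* y> gives (Ax)^T y = x^T (A^*) y, i.e. x^T A^T y = x^T (A^*) y. Since this holds for all x, y, we must have A^* = A^T. Therefore
A^* =
[[-1, 2],
 [-2, -3]].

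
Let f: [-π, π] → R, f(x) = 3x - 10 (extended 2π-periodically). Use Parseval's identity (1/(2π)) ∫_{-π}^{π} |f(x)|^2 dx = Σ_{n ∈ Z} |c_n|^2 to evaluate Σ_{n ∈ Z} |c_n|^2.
Σ |c_n|^2 = 3π^2 + 100

Expand and integrate term by term over [-π, π]:
  ∫ (3x)^2 dx = 9·(2π^3/3); ∫ 2·3·(-10)·x dx = 0 (odd integrand); ∫ (-10)^2 dx = 100·2π.
So (1/(2π)) ∫_{-π}^{π} (3x - 10)^2 dx = 9π^2/3 + 100 = 3π^2 + 100.
Parseval ⇒ Σ |c_n|^2 = 3π^2 + 100.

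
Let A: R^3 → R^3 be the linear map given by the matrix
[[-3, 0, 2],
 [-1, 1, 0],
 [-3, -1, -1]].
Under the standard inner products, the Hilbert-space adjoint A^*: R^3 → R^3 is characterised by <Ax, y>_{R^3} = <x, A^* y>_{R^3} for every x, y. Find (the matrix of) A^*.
A^* = A^T =
[[-3, -1, -3],
 [0, 1, -1],
 [2, 0, -1]]

For real matrices with standard dot products, the defining identity <Ax, y> = <x, A^* y> gives (Ax)^T y = x^T (A^*) y, i.e. x^T A^T y = x^T (A^*) y. Since this holds for all x, y, we must have A^* = A^T. Therefore
A^* =
[[-3, -1, -3],
 [0, 1, -1],
 [2, 0, -1]].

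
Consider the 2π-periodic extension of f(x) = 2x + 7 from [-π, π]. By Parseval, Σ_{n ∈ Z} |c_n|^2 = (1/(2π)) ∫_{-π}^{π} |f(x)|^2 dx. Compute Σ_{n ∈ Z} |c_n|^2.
Σ |c_n|^2 = 4π^2/3 + 49

Expand and integrate term by term over [-π, π]:
  ∫ (2x)^2 dx = 4·(2π^3/3); ∫ 2·2·(7)·x dx = 0 (odd integrand); ∫ 7^2 dx = 49·2π.
So (1/(2π)) ∫_{-π}^{π} (2x + 7)^2 dx = 4π^2/3 + 49 = 4π^2/3 + 49.
Parseval ⇒ Σ |c_n|^2 = 4π^2/3 + 49.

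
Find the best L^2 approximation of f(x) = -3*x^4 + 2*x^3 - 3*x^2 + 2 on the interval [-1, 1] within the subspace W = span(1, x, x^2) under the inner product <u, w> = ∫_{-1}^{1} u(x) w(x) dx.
g(x) = -39*x^2/7 + 6*x/5 + 79/35

The best approximation g ∈ W is the orthogonal projection of f onto W. Writing g = a_0 + a_1 x + a_2 x^2, the coefficients solve the normal equations G · a = b where
  G_{ij} = <φ_i, φ_j> and b_i = <f, φ_i>, with φ_0 = 1, φ_1 = x, φ_2 = x^2.
G =
  [2, 0, 2/3]
  [0, 2/3, 0]
  [2/3, 0, 2/5],
b = (4/5, 4/5, -76/105).
Solving gives a_0 = 79/35, a_1 = 6/5, a_2 = -39/7, so
  g(x) = -39*x^2/7 + 6*x/5 + 79/35.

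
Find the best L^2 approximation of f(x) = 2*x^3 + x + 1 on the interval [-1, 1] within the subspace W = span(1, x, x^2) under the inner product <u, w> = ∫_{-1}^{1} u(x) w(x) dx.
g(x) = 11*x/5 + 1

The best approximation g ∈ W is the orthogonal projection of f onto W. Writing g = a_0 + a_1 x + a_2 x^2, the coefficients solve the normal equations G · a = b where
  G_{ij} = <φ_i, φ_j> and b_i = <f, φ_i>, with φ_0 = 1, φ_1 = x, φ_2 = x^2.
G =
  [2, 0, 2/3]
  [0, 2/3, 0]
  [2/3, 0, 2/5],
b = (2, 22/15, 2/3).
Solving gives a_0 = 1, a_1 = 11/5, a_2 = 0, so
  g(x) = 11*x/5 + 1.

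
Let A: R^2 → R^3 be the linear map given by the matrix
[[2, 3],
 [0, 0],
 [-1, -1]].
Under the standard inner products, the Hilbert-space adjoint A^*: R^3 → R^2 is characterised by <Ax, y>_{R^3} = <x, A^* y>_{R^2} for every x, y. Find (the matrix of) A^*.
A^* = A^T =
[[2, 0, -1],
 [3, 0, -1]]

For real matrices with standard dot products, the defining identity <Ax, y> = <x, A^* y> gives (Ax)^T y = x^T (A^*) y, i.e. x^T A^T y = x^T (A^*) y. Since this holds for all x, y, we must have A^* = A^T. Therefore
A^* =
[[2, 0, -1],
 [3, 0, -1]].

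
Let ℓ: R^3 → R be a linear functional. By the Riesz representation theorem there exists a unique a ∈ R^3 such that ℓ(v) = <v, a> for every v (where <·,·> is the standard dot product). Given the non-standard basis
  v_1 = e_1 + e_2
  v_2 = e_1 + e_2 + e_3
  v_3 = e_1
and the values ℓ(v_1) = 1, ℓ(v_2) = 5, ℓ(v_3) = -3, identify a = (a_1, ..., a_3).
a = (-3, 4, 4)

Write a = (a_1, ..., a_3) in the standard basis. For each basis vector v_i, ℓ(v_i) = <v_i, a> is a linear equation in the a_j's. Collect the n equations into a matrix system V a = ℓ, where row i of V is v_i (expressed in the standard basis). Since V is invertible (lower-triangular with 1s on the diagonal, up to permutation), solve by back-substitution:
  V =
[[1, 1, 0],
 [1, 1, 1],
 [1, 0, 0]]
  V a = (1, 5, -3)
Solving gives a = (-3, 4, 4).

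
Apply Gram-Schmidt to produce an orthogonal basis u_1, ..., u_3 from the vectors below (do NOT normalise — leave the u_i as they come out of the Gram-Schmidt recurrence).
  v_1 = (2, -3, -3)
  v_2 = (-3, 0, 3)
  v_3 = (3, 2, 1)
Orthogonal basis:
  u_1 = (2, -3, -3)
  u_2 = (-18/11, -45/22, 21/22)
  u_3 = (30/19, -10/19, 30/19)

Apply the Gram-Schmidt recurrence
  u_1 = v_1
  u_i = v_i − Σ_{j<i} ((v_i · u_j) / (u_j · u_j)) · u_j.

Step by step this gives:
  u_1 = (2, -3, -3)
  u_2 = (-18/11, -45/22, 21/22)
  u_3 = (30/19, -10/19, 30/19)

Orthogonality check:
  u_2 · u_1 = 0 (should be 0)
  u_3 · u_1 = 0 (should be 0)
  u_3 · u_2 = 0 (should be 0)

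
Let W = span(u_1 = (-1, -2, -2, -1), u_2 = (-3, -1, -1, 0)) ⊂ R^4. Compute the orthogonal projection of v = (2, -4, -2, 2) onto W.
proj_W(v) = (80/61, -120/61, -120/61, -88/61)

Set up U = [u_1 | ... | u_2] ∈ R^(4×2). The projector onto W = col(U) is P = U (U^T U)^(-1) U^T.
Compute U^T U =
  [10, 7]
  [7, 11],
and U^T v = (8, 0).
Solve U^T U · c = U^T v for the coefficients: c = (88/61, -56/61). The projection is proj_W(v) = U c.
Check: (v - proj_W(v)) · u_1 = 0  (should be 0).
Check: (v - proj_W(v)) · u_2 = 0  (should be 0).
Result: proj_W(v) = (80/61, -120/61, -120/61, -88/61).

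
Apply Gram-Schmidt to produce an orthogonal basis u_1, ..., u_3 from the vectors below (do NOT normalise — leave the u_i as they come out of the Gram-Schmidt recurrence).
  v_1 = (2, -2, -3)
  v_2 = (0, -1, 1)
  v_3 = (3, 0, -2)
Orthogonal basis:
  u_1 = (2, -2, -3)
  u_2 = (2/17, -19/17, 14/17)
  u_3 = (5/3, 2/3, 2/3)

Apply the Gram-Schmidt recurrence
  u_1 = v_1
  u_i = v_i − Σ_{j<i} ((v_i · u_j) / (u_j · u_j)) · u_j.

Step by step this gives:
  u_1 = (2, -2, -3)
  u_2 = (2/17, -19/17, 14/17)
  u_3 = (5/3, 2/3, 2/3)

Orthogonality check:
  u_2 · u_1 = 0 (should be 0)
  u_3 · u_1 = 0 (should be 0)
  u_3 · u_2 = 0 (should be 0)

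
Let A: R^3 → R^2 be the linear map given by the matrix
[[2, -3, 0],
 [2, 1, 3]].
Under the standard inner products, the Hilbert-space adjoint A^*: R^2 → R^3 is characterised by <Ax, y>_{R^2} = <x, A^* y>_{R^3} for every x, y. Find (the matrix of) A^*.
A^* = A^T =
[[2, 2],
 [-3, 1],
 [0, 3]]

For real matrices with standard dot products, the defining identity <Ax, y> = <x, A^* y> gives (Ax)^T y = x^T (A^*) y, i.e. x^T A^T y = x^T (A^*) y. Since this holds for all x, y, we must have A^* = A^T. Therefore
A^* =
[[2, 2],
 [-3, 1],
 [0, 3]].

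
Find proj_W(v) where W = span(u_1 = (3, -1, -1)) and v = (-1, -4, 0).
proj_W(v) = (3/11, -1/11, -1/11)

Set up U = [u_1 | ... | u_1] ∈ R^(3×1). The projector onto W = col(U) is P = U (U^T U)^(-1) U^T.
Compute U^T U =
  [11],
and U^T v = (1).
Solve U^T U · c = U^T v for the coefficients: c = (1/11). The projection is proj_W(v) = U c.
Check: (v - proj_W(v)) · u_1 = 0  (should be 0).
Result: proj_W(v) = (3/11, -1/11, -1/11).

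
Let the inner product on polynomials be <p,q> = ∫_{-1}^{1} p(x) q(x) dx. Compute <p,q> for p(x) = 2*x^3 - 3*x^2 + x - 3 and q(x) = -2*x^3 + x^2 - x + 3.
<p,q> = -3214/105

Expand the product: p(x)·q(x) = -4*x^6 + 8*x^5 - 7*x^4 + 16*x^3 - 13*x^2 + 6*x - 9.
∫_{-1}^{1} of each monomial x^k gives [2/(k+1) if k even, 0 if k odd]. Integrating term-by-term (or equivalently evaluating the antiderivative F(x) = -4*x^7/7 + 4*x^6/3 - 7*x^5/5 + 4*x^4 - 13*x^3/3 + 3*x^2 - 9*x at the endpoints):
  F(1) − F(−1) = -244/35 − (2482/105) = -3214/105.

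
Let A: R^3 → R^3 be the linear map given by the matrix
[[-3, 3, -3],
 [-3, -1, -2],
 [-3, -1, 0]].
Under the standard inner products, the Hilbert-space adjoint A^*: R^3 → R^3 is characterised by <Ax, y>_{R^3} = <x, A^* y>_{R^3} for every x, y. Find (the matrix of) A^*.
A^* = A^T =
[[-3, -3, -3],
 [3, -1, -1],
 [-3, -2, 0]]

For real matrices with standard dot products, the defining identity <Ax, y> = <x, A^* y> gives (Ax)^T y = x^T (A^*) y, i.e. x^T A^T y = x^T (A^*) y. Since this holds for all x, y, we must have A^* = A^T. Therefore
A^* =
[[-3, -3, -3],
 [3, -1, -1],
 [-3, -2, 0]].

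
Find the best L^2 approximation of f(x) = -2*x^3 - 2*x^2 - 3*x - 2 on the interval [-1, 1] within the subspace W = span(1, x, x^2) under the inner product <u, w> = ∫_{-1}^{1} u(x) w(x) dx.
g(x) = -2*x^2 - 21*x/5 - 2

The best approximation g ∈ W is the orthogonal projection of f onto W. Writing g = a_0 + a_1 x + a_2 x^2, the coefficients solve the normal equations G · a = b where
  G_{ij} = <φ_i, φ_j> and b_i = <f, φ_i>, with φ_0 = 1, φ_1 = x, φ_2 = x^2.
G =
  [2, 0, 2/3]
  [0, 2/3, 0]
  [2/3, 0, 2/5],
b = (-16/3, -14/5, -32/15).
Solving gives a_0 = -2, a_1 = -21/5, a_2 = -2, so
  g(x) = -2*x^2 - 21*x/5 - 2.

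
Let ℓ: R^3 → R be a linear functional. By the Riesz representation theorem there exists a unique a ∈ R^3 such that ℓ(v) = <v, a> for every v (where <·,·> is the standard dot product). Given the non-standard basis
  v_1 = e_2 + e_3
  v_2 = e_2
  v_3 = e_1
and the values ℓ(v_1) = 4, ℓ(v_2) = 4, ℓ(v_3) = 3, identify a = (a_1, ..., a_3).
a = (3, 4, 0)

Write a = (a_1, ..., a_3) in the standard basis. For each basis vector v_i, ℓ(v_i) = <v_i, a> is a linear equation in the a_j's. Collect the n equations into a matrix system V a = ℓ, where row i of V is v_i (expressed in the standard basis). Since V is invertible (lower-triangular with 1s on the diagonal, up to permutation), solve by back-substitution:
  V =
[[0, 1, 1],
 [0, 1, 0],
 [1, 0, 0]]
  V a = (4, 4, 3)
Solving gives a = (3, 4, 0).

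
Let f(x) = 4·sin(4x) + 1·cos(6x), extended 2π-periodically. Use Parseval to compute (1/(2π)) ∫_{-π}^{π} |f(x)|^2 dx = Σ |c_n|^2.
Σ |c_n|^2 = 17/2

Expand |f|^2 and use orthogonality of {sin(nx), cos(mx)} on [-π, π]:
  ∫_{-π}^{π} sin(nx)^2 dx = π, ∫ cos(mx)^2 dx = π, and cross terms integrate to 0.
So ∫_{-π}^{π} f(x)^2 dx = 4^2 · π + 1^2 · π = (16 + 1)π.
Divide by 2π: (16 + 1)/2 = 17/2.
By Parseval, this equals Σ |c_n|^2.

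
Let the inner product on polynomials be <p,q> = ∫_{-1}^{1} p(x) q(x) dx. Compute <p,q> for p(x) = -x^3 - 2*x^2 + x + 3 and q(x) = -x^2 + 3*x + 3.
<p,q> = 68/5

Expand the product: p(x)·q(x) = x^5 - x^4 - 10*x^3 - 6*x^2 + 12*x + 9.
∫_{-1}^{1} of each monomial x^k gives [2/(k+1) if k even, 0 if k odd]. Integrating term-by-term (or equivalently evaluating the antiderivative F(x) = x^6/6 - x^5/5 - 5*x^4/2 - 2*x^3 + 6*x^2 + 9*x at the endpoints):
  F(1) − F(−1) = 157/15 − (-47/15) = 68/5.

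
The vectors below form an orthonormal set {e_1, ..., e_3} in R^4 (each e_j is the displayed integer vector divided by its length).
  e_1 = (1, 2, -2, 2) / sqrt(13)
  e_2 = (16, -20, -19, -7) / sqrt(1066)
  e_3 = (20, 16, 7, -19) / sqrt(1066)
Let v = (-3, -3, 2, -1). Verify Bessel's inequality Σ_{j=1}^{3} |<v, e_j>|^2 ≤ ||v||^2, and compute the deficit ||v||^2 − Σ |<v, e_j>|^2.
Σ |<v, e_j>|^2 = 298/13; ||v||^2 = 23; deficit = 1/13

Write each e_j = u_j / sqrt(<u_j, u_j>) where u_j is the displayed integer vector. Then <v, e_j> = <v, u_j> / sqrt(<u_j, u_j>), so |<v, e_j>|^2 = <v, u_j>^2 / <u_j, u_j>.
Coefficients: <v, e_1> = -15/sqrt(13), <v, e_2> = -19/sqrt(1066), <v, e_3> = -75/sqrt(1066).
Square and sum: Σ |<v, e_j>|^2 = 298/13.
Compute ||v||^2 = v·v = 23.
Deficit = 23 − 298/13 = 1/13 ≥ 0, confirming Bessel's inequality. (The deficit equals ||v − Σ <v,e_j> e_j||^2, the squared distance from v to span{e_j}.)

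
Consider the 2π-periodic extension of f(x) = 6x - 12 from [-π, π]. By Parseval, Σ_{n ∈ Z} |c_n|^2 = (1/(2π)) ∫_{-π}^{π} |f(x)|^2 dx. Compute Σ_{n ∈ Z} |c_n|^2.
Σ |c_n|^2 = 12π^2 + 144

Expand and integrate term by term over [-π, π]:
  ∫ (6x)^2 dx = 36·(2π^3/3); ∫ 2·6·(-12)·x dx = 0 (odd integrand); ∫ (-12)^2 dx = 144·2π.
So (1/(2π)) ∫_{-π}^{π} (6x - 12)^2 dx = 36π^2/3 + 144 = 12π^2 + 144.
Parseval ⇒ Σ |c_n|^2 = 12π^2 + 144.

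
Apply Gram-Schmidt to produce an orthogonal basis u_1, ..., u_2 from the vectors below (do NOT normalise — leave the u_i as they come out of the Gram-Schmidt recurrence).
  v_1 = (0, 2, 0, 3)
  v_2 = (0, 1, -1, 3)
Orthogonal basis:
  u_1 = (0, 2, 0, 3)
  u_2 = (0, -9/13, -1, 6/13)

Apply the Gram-Schmidt recurrence
  u_1 = v_1
  u_i = v_i − Σ_{j<i} ((v_i · u_j) / (u_j · u_j)) · u_j.

Step by step this gives:
  u_1 = (0, 2, 0, 3)
  u_2 = (0, -9/13, -1, 6/13)

Orthogonality check:
  u_2 · u_1 = 0 (should be 0)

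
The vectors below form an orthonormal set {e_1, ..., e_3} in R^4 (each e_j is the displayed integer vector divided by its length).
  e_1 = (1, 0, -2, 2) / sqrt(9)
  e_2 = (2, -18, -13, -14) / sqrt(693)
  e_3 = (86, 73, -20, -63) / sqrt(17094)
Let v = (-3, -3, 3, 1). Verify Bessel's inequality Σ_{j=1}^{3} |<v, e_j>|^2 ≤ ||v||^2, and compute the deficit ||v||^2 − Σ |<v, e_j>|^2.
Σ |<v, e_j>|^2 = 982/37; ||v||^2 = 28; deficit = 54/37

Write each e_j = u_j / sqrt(<u_j, u_j>) where u_j is the displayed integer vector. Then <v, e_j> = <v, u_j> / sqrt(<u_j, u_j>), so |<v, e_j>|^2 = <v, u_j>^2 / <u_j, u_j>.
Coefficients: <v, e_1> = -7/sqrt(9), <v, e_2> = -5/sqrt(693), <v, e_3> = -600/sqrt(17094).
Square and sum: Σ |<v, e_j>|^2 = 982/37.
Compute ||v||^2 = v·v = 28.
Deficit = 28 − 982/37 = 54/37 ≥ 0, confirming Bessel's inequality. (The deficit equals ||v − Σ <v,e_j> e_j||^2, the squared distance from v to span{e_j}.)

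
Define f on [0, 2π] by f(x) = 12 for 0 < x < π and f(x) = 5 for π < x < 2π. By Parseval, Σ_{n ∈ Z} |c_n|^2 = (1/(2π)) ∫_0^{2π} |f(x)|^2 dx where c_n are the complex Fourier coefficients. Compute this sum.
Σ |c_n|^2 = 169/2

Parseval equates the L^2 energy of f (normalised by 1/(2π)) with the ℓ^2 sum of its Fourier coefficients: (1/(2π)) ∫_0^{2π} |f|^2 = Σ |c_n|^2.
Compute the left side: (1/(2π)) [∫_0^π 12^2 dx + ∫_π^{2π} 5^2 dx] = (1/(2π)) · (144π + 25π) = (144 + 25)/2 = 169/2.
So Σ_{n ∈ Z} |c_n|^2 = 169/2.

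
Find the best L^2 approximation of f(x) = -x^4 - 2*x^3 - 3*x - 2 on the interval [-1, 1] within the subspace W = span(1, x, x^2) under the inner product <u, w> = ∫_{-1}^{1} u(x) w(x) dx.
g(x) = -6*x^2/7 - 21*x/5 - 67/35

The best approximation g ∈ W is the orthogonal projection of f onto W. Writing g = a_0 + a_1 x + a_2 x^2, the coefficients solve the normal equations G · a = b where
  G_{ij} = <φ_i, φ_j> and b_i = <f, φ_i>, with φ_0 = 1, φ_1 = x, φ_2 = x^2.
G =
  [2, 0, 2/3]
  [0, 2/3, 0]
  [2/3, 0, 2/5],
b = (-22/5, -14/5, -34/21).
Solving gives a_0 = -67/35, a_1 = -21/5, a_2 = -6/7, so
  g(x) = -6*x^2/7 - 21*x/5 - 67/35.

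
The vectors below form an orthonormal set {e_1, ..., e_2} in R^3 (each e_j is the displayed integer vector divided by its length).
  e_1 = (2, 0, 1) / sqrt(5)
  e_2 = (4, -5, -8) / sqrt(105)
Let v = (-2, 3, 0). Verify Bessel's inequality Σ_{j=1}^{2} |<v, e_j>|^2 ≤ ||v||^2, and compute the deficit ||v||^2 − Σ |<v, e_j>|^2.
Σ |<v, e_j>|^2 = 173/21; ||v||^2 = 13; deficit = 100/21

Write each e_j = u_j / sqrt(<u_j, u_j>) where u_j is the displayed integer vector. Then <v, e_j> = <v, u_j> / sqrt(<u_j, u_j>), so |<v, e_j>|^2 = <v, u_j>^2 / <u_j, u_j>.
Coefficients: <v, e_1> = -4/sqrt(5), <v, e_2> = -23/sqrt(105).
Square and sum: Σ |<v, e_j>|^2 = 173/21.
Compute ||v||^2 = v·v = 13.
Deficit = 13 − 173/21 = 100/21 ≥ 0, confirming Bessel's inequality. (The deficit equals ||v − Σ <v,e_j> e_j||^2, the squared distance from v to span{e_j}.)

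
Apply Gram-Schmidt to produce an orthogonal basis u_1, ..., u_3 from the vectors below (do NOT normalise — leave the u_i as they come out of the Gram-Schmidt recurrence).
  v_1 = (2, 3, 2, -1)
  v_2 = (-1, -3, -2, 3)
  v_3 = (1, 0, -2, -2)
Orthogonal basis:
  u_1 = (2, 3, 2, -1)
  u_2 = (1, 0, 0, 2)
  u_3 = (8/5, 0, -2, -4/5)

Apply the Gram-Schmidt recurrence
  u_1 = v_1
  u_i = v_i − Σ_{j<i} ((v_i · u_j) / (u_j · u_j)) · u_j.

Step by step this gives:
  u_1 = (2, 3, 2, -1)
  u_2 = (1, 0, 0, 2)
  u_3 = (8/5, 0, -2, -4/5)

Orthogonality check:
  u_2 · u_1 = 0 (should be 0)
  u_3 · u_1 = 0 (should be 0)
  u_3 · u_2 = 0 (should be 0)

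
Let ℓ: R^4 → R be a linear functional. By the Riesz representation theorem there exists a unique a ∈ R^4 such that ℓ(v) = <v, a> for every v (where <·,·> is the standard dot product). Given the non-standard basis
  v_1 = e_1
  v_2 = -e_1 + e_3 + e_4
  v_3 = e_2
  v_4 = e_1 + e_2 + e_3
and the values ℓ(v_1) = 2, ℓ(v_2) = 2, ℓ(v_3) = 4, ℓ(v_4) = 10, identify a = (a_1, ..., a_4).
a = (2, 4, 4, 0)

Write a = (a_1, ..., a_4) in the standard basis. For each basis vector v_i, ℓ(v_i) = <v_i, a> is a linear equation in the a_j's. Collect the n equations into a matrix system V a = ℓ, where row i of V is v_i (expressed in the standard basis). Since V is invertible (lower-triangular with 1s on the diagonal, up to permutation), solve by back-substitution:
  V =
[[1, 0, 0, 0],
 [-1, 0, 1, 1],
 [0, 1, 0, 0],
 [1, 1, 1, 0]]
  V a = (2, 2, 4, 10)
Solving gives a = (2, 4, 4, 0).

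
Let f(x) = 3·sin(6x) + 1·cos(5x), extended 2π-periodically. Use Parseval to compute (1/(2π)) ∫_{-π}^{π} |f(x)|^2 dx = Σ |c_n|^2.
Σ |c_n|^2 = 5

Expand |f|^2 and use orthogonality of {sin(nx), cos(mx)} on [-π, π]:
  ∫_{-π}^{π} sin(nx)^2 dx = π, ∫ cos(mx)^2 dx = π, and cross terms integrate to 0.
So ∫_{-π}^{π} f(x)^2 dx = 3^2 · π + 1^2 · π = (9 + 1)π.
Divide by 2π: (9 + 1)/2 = 5.
By Parseval, this equals Σ |c_n|^2.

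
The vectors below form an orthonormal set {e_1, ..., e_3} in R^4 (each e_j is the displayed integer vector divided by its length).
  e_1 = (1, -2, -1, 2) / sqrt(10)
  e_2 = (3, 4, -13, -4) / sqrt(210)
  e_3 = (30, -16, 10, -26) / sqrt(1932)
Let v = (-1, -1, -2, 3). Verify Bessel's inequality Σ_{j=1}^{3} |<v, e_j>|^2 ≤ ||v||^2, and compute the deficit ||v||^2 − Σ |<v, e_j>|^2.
Σ |<v, e_j>|^2 = 341/23; ||v||^2 = 15; deficit = 4/23

Write each e_j = u_j / sqrt(<u_j, u_j>) where u_j is the displayed integer vector. Then <v, e_j> = <v, u_j> / sqrt(<u_j, u_j>), so |<v, e_j>|^2 = <v, u_j>^2 / <u_j, u_j>.
Coefficients: <v, e_1> = 9/sqrt(10), <v, e_2> = 7/sqrt(210), <v, e_3> = -112/sqrt(1932).
Square and sum: Σ |<v, e_j>|^2 = 341/23.
Compute ||v||^2 = v·v = 15.
Deficit = 15 − 341/23 = 4/23 ≥ 0, confirming Bessel's inequality. (The deficit equals ||v − Σ <v,e_j> e_j||^2, the squared distance from v to span{e_j}.)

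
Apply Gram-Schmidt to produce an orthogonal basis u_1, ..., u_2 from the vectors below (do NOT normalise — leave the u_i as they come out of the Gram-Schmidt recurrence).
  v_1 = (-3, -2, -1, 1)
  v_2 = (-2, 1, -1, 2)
Orthogonal basis:
  u_1 = (-3, -2, -1, 1)
  u_2 = (-3/5, 29/15, -8/15, 23/15)

Apply the Gram-Schmidt recurrence
  u_1 = v_1
  u_i = v_i − Σ_{j<i} ((v_i · u_j) / (u_j · u_j)) · u_j.

Step by step this gives:
  u_1 = (-3, -2, -1, 1)
  u_2 = (-3/5, 29/15, -8/15, 23/15)

Orthogonality check:
  u_2 · u_1 = 0 (should be 0)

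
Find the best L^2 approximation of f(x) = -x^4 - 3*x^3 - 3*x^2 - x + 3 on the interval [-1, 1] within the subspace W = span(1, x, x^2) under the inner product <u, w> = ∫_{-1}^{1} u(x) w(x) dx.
g(x) = -27*x^2/7 - 14*x/5 + 108/35

The best approximation g ∈ W is the orthogonal projection of f onto W. Writing g = a_0 + a_1 x + a_2 x^2, the coefficients solve the normal equations G · a = b where
  G_{ij} = <φ_i, φ_j> and b_i = <f, φ_i>, with φ_0 = 1, φ_1 = x, φ_2 = x^2.
G =
  [2, 0, 2/3]
  [0, 2/3, 0]
  [2/3, 0, 2/5],
b = (18/5, -28/15, 18/35).
Solving gives a_0 = 108/35, a_1 = -14/5, a_2 = -27/7, so
  g(x) = -27*x^2/7 - 14*x/5 + 108/35.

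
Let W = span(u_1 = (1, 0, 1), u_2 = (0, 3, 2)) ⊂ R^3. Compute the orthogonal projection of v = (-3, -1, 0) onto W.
proj_W(v) = (-3/2, 0, -3/2)

Set up U = [u_1 | ... | u_2] ∈ R^(3×2). The projector onto W = col(U) is P = U (U^T U)^(-1) U^T.
Compute U^T U =
  [2, 2]
  [2, 13],
and U^T v = (-3, -3).
Solve U^T U · c = U^T v for the coefficients: c = (-3/2, 0). The projection is proj_W(v) = U c.
Check: (v - proj_W(v)) · u_1 = 0  (should be 0).
Check: (v - proj_W(v)) · u_2 = 0  (should be 0).
Result: proj_W(v) = (-3/2, 0, -3/2).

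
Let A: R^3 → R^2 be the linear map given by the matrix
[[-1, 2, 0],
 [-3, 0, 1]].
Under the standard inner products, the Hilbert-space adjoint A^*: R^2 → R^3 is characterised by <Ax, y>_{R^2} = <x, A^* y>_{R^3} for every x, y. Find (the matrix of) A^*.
A^* = A^T =
[[-1, -3],
 [2, 0],
 [0, 1]]

For real matrices with standard dot products, the defining identity <Ax, y> = <x, A^* y> gives (Ax)^T y = x^T (A^*) y, i.e. x^T A^T y = x^T (A^*) y. Since this holds for all x, y, we must have A^* = A^T. Therefore
A^* =
[[-1, -3],
 [2, 0],
 [0, 1]].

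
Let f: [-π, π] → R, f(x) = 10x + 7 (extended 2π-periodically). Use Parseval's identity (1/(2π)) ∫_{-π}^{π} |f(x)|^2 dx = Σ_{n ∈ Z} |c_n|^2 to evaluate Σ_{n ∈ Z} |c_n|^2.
Σ |c_n|^2 = 100π^2/3 + 49

Expand and integrate term by term over [-π, π]:
  ∫ (10x)^2 dx = 100·(2π^3/3); ∫ 2·10·(7)·x dx = 0 (odd integrand); ∫ 7^2 dx = 49·2π.
So (1/(2π)) ∫_{-π}^{π} (10x + 7)^2 dx = 100π^2/3 + 49 = 100π^2/3 + 49.
Parseval ⇒ Σ |c_n|^2 = 100π^2/3 + 49.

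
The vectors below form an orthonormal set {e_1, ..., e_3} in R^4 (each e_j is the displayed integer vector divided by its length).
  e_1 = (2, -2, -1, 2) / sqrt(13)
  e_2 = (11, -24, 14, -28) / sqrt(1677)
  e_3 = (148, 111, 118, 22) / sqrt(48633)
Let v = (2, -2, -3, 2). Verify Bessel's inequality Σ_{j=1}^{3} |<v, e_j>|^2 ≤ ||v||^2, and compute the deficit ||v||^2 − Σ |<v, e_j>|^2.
Σ |<v, e_j>|^2 = 7133/377; ||v||^2 = 21; deficit = 784/377

Write each e_j = u_j / sqrt(<u_j, u_j>) where u_j is the displayed integer vector. Then <v, e_j> = <v, u_j> / sqrt(<u_j, u_j>), so |<v, e_j>|^2 = <v, u_j>^2 / <u_j, u_j>.
Coefficients: <v, e_1> = 15/sqrt(13), <v, e_2> = -28/sqrt(1677), <v, e_3> = -236/sqrt(48633).
Square and sum: Σ |<v, e_j>|^2 = 7133/377.
Compute ||v||^2 = v·v = 21.
Deficit = 21 − 7133/377 = 784/377 ≥ 0, confirming Bessel's inequality. (The deficit equals ||v − Σ <v,e_j> e_j||^2, the squared distance from v to span{e_j}.)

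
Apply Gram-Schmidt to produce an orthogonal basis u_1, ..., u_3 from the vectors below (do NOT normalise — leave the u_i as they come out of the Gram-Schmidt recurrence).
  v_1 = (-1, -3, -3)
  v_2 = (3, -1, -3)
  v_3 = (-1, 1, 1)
Orthogonal basis:
  u_1 = (-1, -3, -3)
  u_2 = (66/19, 8/19, -30/19)
  u_3 = (-6/35, 12/35, -2/7)

Apply the Gram-Schmidt recurrence
  u_1 = v_1
  u_i = v_i − Σ_{j<i} ((v_i · u_j) / (u_j · u_j)) · u_j.

Step by step this gives:
  u_1 = (-1, -3, -3)
  u_2 = (66/19, 8/19, -30/19)
  u_3 = (-6/35, 12/35, -2/7)

Orthogonality check:
  u_2 · u_1 = 0 (should be 0)
  u_3 · u_1 = 0 (should be 0)
  u_3 · u_2 = 0 (should be 0)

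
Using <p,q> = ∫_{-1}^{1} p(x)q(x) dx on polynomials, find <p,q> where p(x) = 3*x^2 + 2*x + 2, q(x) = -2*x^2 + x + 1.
<p,q> = 34/15

Expand the product: p(x)·q(x) = -6*x^4 - x^3 + x^2 + 4*x + 2.
∫_{-1}^{1} of each monomial x^k gives [2/(k+1) if k even, 0 if k odd]. Integrating term-by-term (or equivalently evaluating the antiderivative F(x) = -6*x^5/5 - x^4/4 + x^3/3 + 2*x^2 + 2*x at the endpoints):
  F(1) − F(−1) = 173/60 − (37/60) = 34/15.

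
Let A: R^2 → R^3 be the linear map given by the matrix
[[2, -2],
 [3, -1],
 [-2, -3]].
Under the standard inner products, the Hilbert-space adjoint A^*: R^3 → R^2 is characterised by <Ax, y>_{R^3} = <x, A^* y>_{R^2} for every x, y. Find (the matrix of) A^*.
A^* = A^T =
[[2, 3, -2],
 [-2, -1, -3]]

For real matrices with standard dot products, the defining identity <Ax, y> = <x, A^* y> gives (Ax)^T y = x^T (A^*) y, i.e. x^T A^T y = x^T (A^*) y. Since this holds for all x, y, we must have A^* = A^T. Therefore
A^* =
[[2, 3, -2],
 [-2, -1, -3]].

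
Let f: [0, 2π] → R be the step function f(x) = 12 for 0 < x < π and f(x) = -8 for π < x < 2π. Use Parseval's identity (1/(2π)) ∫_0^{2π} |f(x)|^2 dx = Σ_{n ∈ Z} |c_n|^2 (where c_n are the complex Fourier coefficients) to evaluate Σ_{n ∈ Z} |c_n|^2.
Σ |c_n|^2 = 104

Parseval equates the L^2 energy of f (normalised by 1/(2π)) with the ℓ^2 sum of its Fourier coefficients: (1/(2π)) ∫_0^{2π} |f|^2 = Σ |c_n|^2.
Compute the left side: (1/(2π)) [∫_0^π 12^2 dx + ∫_π^{2π} (-8)^2 dx] = (1/(2π)) · (144π + 64π) = (144 + 64)/2 = 104.
So Σ_{n ∈ Z} |c_n|^2 = 104.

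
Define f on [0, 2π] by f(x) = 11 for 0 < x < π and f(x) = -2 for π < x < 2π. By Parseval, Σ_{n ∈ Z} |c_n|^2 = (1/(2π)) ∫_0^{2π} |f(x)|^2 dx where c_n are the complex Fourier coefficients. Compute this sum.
Σ |c_n|^2 = 125/2

Parseval equates the L^2 energy of f (normalised by 1/(2π)) with the ℓ^2 sum of its Fourier coefficients: (1/(2π)) ∫_0^{2π} |f|^2 = Σ |c_n|^2.
Compute the left side: (1/(2π)) [∫_0^π 11^2 dx + ∫_π^{2π} (-2)^2 dx] = (1/(2π)) · (121π + 4π) = (121 + 4)/2 = 125/2.
So Σ_{n ∈ Z} |c_n|^2 = 125/2.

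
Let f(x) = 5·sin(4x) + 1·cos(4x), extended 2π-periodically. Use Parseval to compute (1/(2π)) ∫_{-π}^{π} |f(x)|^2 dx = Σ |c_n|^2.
Σ |c_n|^2 = 13

Expand |f|^2 and use orthogonality of {sin(nx), cos(mx)} on [-π, π]:
  ∫_{-π}^{π} sin(nx)^2 dx = π, ∫ cos(mx)^2 dx = π, and cross terms integrate to 0.
So ∫_{-π}^{π} f(x)^2 dx = 5^2 · π + 1^2 · π = (25 + 1)π.
Divide by 2π: (25 + 1)/2 = 13.
By Parseval, this equals Σ |c_n|^2.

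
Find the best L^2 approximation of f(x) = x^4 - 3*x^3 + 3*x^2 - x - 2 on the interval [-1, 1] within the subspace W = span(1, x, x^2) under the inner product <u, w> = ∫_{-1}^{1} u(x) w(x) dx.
g(x) = 27*x^2/7 - 14*x/5 - 73/35

The best approximation g ∈ W is the orthogonal projection of f onto W. Writing g = a_0 + a_1 x + a_2 x^2, the coefficients solve the normal equations G · a = b where
  G_{ij} = <φ_i, φ_j> and b_i = <f, φ_i>, with φ_0 = 1, φ_1 = x, φ_2 = x^2.
G =
  [2, 0, 2/3]
  [0, 2/3, 0]
  [2/3, 0, 2/5],
b = (-8/5, -28/15, 16/105).
Solving gives a_0 = -73/35, a_1 = -14/5, a_2 = 27/7, so
  g(x) = 27*x^2/7 - 14*x/5 - 73/35.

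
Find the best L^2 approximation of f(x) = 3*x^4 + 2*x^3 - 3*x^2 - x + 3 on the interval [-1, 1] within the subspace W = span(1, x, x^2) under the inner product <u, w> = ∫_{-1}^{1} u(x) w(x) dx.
g(x) = -3*x^2/7 + x/5 + 96/35

The best approximation g ∈ W is the orthogonal projection of f onto W. Writing g = a_0 + a_1 x + a_2 x^2, the coefficients solve the normal equations G · a = b where
  G_{ij} = <φ_i, φ_j> and b_i = <f, φ_i>, with φ_0 = 1, φ_1 = x, φ_2 = x^2.
G =
  [2, 0, 2/3]
  [0, 2/3, 0]
  [2/3, 0, 2/5],
b = (26/5, 2/15, 58/35).
Solving gives a_0 = 96/35, a_1 = 1/5, a_2 = -3/7, so
  g(x) = -3*x^2/7 + x/5 + 96/35.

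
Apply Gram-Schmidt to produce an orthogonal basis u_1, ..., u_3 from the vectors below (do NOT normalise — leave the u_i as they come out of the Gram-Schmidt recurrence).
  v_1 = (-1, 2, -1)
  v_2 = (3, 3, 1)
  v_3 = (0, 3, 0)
Orthogonal basis:
  u_1 = (-1, 2, -1)
  u_2 = (10/3, 7/3, 4/3)
  u_3 = (-3/11, 6/55, 27/55)

Apply the Gram-Schmidt recurrence
  u_1 = v_1
  u_i = v_i − Σ_{j<i} ((v_i · u_j) / (u_j · u_j)) · u_j.

Step by step this gives:
  u_1 = (-1, 2, -1)
  u_2 = (10/3, 7/3, 4/3)
  u_3 = (-3/11, 6/55, 27/55)

Orthogonality check:
  u_2 · u_1 = 0 (should be 0)
  u_3 · u_1 = 0 (should be 0)
  u_3 · u_2 = 0 (should be 0)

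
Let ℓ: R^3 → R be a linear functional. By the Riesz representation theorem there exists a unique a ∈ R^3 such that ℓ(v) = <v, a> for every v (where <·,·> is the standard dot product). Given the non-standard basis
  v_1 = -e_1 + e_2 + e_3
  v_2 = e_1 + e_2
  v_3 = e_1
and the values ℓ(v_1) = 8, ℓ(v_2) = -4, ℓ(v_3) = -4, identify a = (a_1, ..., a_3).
a = (-4, 0, 4)

Write a = (a_1, ..., a_3) in the standard basis. For each basis vector v_i, ℓ(v_i) = <v_i, a> is a linear equation in the a_j's. Collect the n equations into a matrix system V a = ℓ, where row i of V is v_i (expressed in the standard basis). Since V is invertible (lower-triangular with 1s on the diagonal, up to permutation), solve by back-substitution:
  V =
[[-1, 1, 1],
 [1, 1, 0],
 [1, 0, 0]]
  V a = (8, -4, -4)
Solving gives a = (-4, 0, 4).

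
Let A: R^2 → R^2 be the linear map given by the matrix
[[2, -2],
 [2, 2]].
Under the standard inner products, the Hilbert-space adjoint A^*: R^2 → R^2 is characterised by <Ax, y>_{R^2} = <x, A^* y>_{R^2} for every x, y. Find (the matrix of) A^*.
A^* = A^T =
[[2, 2],
 [-2, 2]]

For real matrices with standard dot products, the defining identity <Ax, y> = <x, A^* y> gives (Ax)^T y = x^T (A^*) y, i.e. x^T A^T y = x^T (A^*) y. Since this holds for all x, y, we must have A^* = A^T. Therefore
A^* =
[[2, 2],
 [-2, 2]].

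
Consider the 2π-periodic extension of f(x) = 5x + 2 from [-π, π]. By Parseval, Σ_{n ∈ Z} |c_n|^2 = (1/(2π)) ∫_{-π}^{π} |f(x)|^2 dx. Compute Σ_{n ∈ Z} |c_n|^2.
Σ |c_n|^2 = 25π^2/3 + 4

Expand and integrate term by term over [-π, π]:
  ∫ (5x)^2 dx = 25·(2π^3/3); ∫ 2·5·(2)·x dx = 0 (odd integrand); ∫ 2^2 dx = 4·2π.
So (1/(2π)) ∫_{-π}^{π} (5x + 2)^2 dx = 25π^2/3 + 4 = 25π^2/3 + 4.
Parseval ⇒ Σ |c_n|^2 = 25π^2/3 + 4.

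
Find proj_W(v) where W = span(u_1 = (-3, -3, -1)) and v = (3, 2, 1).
proj_W(v) = (48/19, 48/19, 16/19)

Set up U = [u_1 | ... | u_1] ∈ R^(3×1). The projector onto W = col(U) is P = U (U^T U)^(-1) U^T.
Compute U^T U =
  [19],
and U^T v = (-16).
Solve U^T U · c = U^T v for the coefficients: c = (-16/19). The projection is proj_W(v) = U c.
Check: (v - proj_W(v)) · u_1 = 0  (should be 0).
Result: proj_W(v) = (48/19, 48/19, 16/19).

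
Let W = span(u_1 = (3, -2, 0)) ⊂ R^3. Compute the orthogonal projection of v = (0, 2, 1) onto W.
proj_W(v) = (-12/13, 8/13, 0)

Set up U = [u_1 | ... | u_1] ∈ R^(3×1). The projector onto W = col(U) is P = U (U^T U)^(-1) U^T.
Compute U^T U =
  [13],
and U^T v = (-4).
Solve U^T U · c = U^T v for the coefficients: c = (-4/13). The projection is proj_W(v) = U c.
Check: (v - proj_W(v)) · u_1 = 0  (should be 0).
Result: proj_W(v) = (-12/13, 8/13, 0).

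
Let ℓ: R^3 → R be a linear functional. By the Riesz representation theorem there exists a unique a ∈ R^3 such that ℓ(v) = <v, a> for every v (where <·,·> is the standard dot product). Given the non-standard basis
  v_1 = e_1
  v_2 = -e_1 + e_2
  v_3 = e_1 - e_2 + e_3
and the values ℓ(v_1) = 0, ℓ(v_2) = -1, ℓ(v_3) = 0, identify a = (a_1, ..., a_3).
a = (0, -1, -1)

Write a = (a_1, ..., a_3) in the standard basis. For each basis vector v_i, ℓ(v_i) = <v_i, a> is a linear equation in the a_j's. Collect the n equations into a matrix system V a = ℓ, where row i of V is v_i (expressed in the standard basis). Since V is invertible (lower-triangular with 1s on the diagonal, up to permutation), solve by back-substitution:
  V =
[[1, 0, 0],
 [-1, 1, 0],
 [1, -1, 1]]
  V a = (0, -1, 0)
Solving gives a = (0, -1, -1).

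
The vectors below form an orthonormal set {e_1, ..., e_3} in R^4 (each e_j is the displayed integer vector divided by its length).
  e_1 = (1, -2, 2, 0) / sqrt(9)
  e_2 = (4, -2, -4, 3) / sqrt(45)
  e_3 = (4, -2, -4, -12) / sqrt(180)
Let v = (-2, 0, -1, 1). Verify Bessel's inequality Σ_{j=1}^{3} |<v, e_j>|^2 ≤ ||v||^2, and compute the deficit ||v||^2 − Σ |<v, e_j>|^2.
Σ |<v, e_j>|^2 = 29/9; ||v||^2 = 6; deficit = 25/9

Write each e_j = u_j / sqrt(<u_j, u_j>) where u_j is the displayed integer vector. Then <v, e_j> = <v, u_j> / sqrt(<u_j, u_j>), so |<v, e_j>|^2 = <v, u_j>^2 / <u_j, u_j>.
Coefficients: <v, e_1> = -4/sqrt(9), <v, e_2> = -1/sqrt(45), <v, e_3> = -16/sqrt(180).
Square and sum: Σ |<v, e_j>|^2 = 29/9.
Compute ||v||^2 = v·v = 6.
Deficit = 6 − 29/9 = 25/9 ≥ 0, confirming Bessel's inequality. (The deficit equals ||v − Σ <v,e_j> e_j||^2, the squared distance from v to span{e_j}.)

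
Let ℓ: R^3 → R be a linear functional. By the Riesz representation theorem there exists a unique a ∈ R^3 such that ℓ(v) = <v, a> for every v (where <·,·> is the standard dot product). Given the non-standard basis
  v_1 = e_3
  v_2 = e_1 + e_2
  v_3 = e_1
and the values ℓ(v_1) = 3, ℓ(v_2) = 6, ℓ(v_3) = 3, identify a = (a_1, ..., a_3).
a = (3, 3, 3)

Write a = (a_1, ..., a_3) in the standard basis. For each basis vector v_i, ℓ(v_i) = <v_i, a> is a linear equation in the a_j's. Collect the n equations into a matrix system V a = ℓ, where row i of V is v_i (expressed in the standard basis). Since V is invertible (lower-triangular with 1s on the diagonal, up to permutation), solve by back-substitution:
  V =
[[0, 0, 1],
 [1, 1, 0],
 [1, 0, 0]]
  V a = (3, 6, 3)
Solving gives a = (3, 3, 3).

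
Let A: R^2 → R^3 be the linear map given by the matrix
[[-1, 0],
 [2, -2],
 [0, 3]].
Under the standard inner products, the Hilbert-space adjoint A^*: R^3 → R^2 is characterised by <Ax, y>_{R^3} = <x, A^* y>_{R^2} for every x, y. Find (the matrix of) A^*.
A^* = A^T =
[[-1, 2, 0],
 [0, -2, 3]]

For real matrices with standard dot products, the defining identity <Ax, y> = <x, A^* y> gives (Ax)^T y = x^T (A^*) y, i.e. x^T A^T y = x^T (A^*) y. Since this holds for all x, y, we must have A^* = A^T. Therefore
A^* =
[[-1, 2, 0],
 [0, -2, 3]].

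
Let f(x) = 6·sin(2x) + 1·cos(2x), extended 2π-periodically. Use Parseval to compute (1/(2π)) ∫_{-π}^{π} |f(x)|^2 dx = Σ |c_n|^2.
Σ |c_n|^2 = 37/2

Expand |f|^2 and use orthogonality of {sin(nx), cos(mx)} on [-π, π]:
  ∫_{-π}^{π} sin(nx)^2 dx = π, ∫ cos(mx)^2 dx = π, and cross terms integrate to 0.
So ∫_{-π}^{π} f(x)^2 dx = 6^2 · π + 1^2 · π = (36 + 1)π.
Divide by 2π: (36 + 1)/2 = 37/2.
By Parseval, this equals Σ |c_n|^2.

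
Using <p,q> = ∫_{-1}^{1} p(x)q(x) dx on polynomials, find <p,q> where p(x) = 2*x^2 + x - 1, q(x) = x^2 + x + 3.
<p,q> = -6/5

Expand the product: p(x)·q(x) = 2*x^4 + 3*x^3 + 6*x^2 + 2*x - 3.
∫_{-1}^{1} of each monomial x^k gives [2/(k+1) if k even, 0 if k odd]. Integrating term-by-term (or equivalently evaluating the antiderivative F(x) = 2*x^5/5 + 3*x^4/4 + 2*x^3 + x^2 - 3*x at the endpoints):
  F(1) − F(−1) = 23/20 − (47/20) = -6/5.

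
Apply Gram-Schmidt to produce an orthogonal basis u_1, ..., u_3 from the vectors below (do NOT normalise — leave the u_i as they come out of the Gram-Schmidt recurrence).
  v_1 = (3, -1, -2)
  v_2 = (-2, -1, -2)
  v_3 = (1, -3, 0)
Orthogonal basis:
  u_1 = (3, -1, -2)
  u_2 = (-25/14, -15/14, -15/7)
  u_3 = (0, -12/5, 6/5)

Apply the Gram-Schmidt recurrence
  u_1 = v_1
  u_i = v_i − Σ_{j<i} ((v_i · u_j) / (u_j · u_j)) · u_j.

Step by step this gives:
  u_1 = (3, -1, -2)
  u_2 = (-25/14, -15/14, -15/7)
  u_3 = (0, -12/5, 6/5)

Orthogonality check:
  u_2 · u_1 = 0 (should be 0)
  u_3 · u_1 = 0 (should be 0)
  u_3 · u_2 = 0 (should be 0)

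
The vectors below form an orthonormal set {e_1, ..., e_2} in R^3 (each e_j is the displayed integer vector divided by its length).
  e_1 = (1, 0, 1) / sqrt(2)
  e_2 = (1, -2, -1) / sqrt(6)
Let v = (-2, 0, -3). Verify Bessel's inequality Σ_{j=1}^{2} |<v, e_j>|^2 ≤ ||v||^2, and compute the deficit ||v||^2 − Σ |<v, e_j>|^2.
Σ |<v, e_j>|^2 = 38/3; ||v||^2 = 13; deficit = 1/3

Write each e_j = u_j / sqrt(<u_j, u_j>) where u_j is the displayed integer vector. Then <v, e_j> = <v, u_j> / sqrt(<u_j, u_j>), so |<v, e_j>|^2 = <v, u_j>^2 / <u_j, u_j>.
Coefficients: <v, e_1> = -5/sqrt(2), <v, e_2> = 1/sqrt(6).
Square and sum: Σ |<v, e_j>|^2 = 38/3.
Compute ||v||^2 = v·v = 13.
Deficit = 13 − 38/3 = 1/3 ≥ 0, confirming Bessel's inequality. (The deficit equals ||v − Σ <v,e_j> e_j||^2, the squared distance from v to span{e_j}.)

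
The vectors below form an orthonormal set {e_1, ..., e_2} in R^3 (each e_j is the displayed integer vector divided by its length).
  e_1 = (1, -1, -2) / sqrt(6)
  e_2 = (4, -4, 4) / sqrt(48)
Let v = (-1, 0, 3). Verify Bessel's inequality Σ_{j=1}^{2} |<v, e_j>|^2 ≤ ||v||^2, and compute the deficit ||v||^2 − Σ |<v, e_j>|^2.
Σ |<v, e_j>|^2 = 19/2; ||v||^2 = 10; deficit = 1/2

Write each e_j = u_j / sqrt(<u_j, u_j>) where u_j is the displayed integer vector. Then <v, e_j> = <v, u_j> / sqrt(<u_j, u_j>), so |<v, e_j>|^2 = <v, u_j>^2 / <u_j, u_j>.
Coefficients: <v, e_1> = -7/sqrt(6), <v, e_2> = 8/sqrt(48).
Square and sum: Σ |<v, e_j>|^2 = 19/2.
Compute ||v||^2 = v·v = 10.
Deficit = 10 − 19/2 = 1/2 ≥ 0, confirming Bessel's inequality. (The deficit equals ||v − Σ <v,e_j> e_j||^2, the squared distance from v to span{e_j}.)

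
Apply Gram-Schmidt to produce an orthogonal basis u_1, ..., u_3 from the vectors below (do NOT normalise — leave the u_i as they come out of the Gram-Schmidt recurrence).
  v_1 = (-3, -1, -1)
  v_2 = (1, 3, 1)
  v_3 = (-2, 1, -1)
Orthogonal basis:
  u_1 = (-3, -1, -1)
  u_2 = (-10/11, 26/11, 4/11)
  u_3 = (1/6, 1/6, -2/3)

Apply the Gram-Schmidt recurrence
  u_1 = v_1
  u_i = v_i − Σ_{j<i} ((v_i · u_j) / (u_j · u_j)) · u_j.

Step by step this gives:
  u_1 = (-3, -1, -1)
  u_2 = (-10/11, 26/11, 4/11)
  u_3 = (1/6, 1/6, -2/3)

Orthogonality check:
  u_2 · u_1 = 0 (should be 0)
  u_3 · u_1 = 0 (should be 0)
  u_3 · u_2 = 0 (should be 0)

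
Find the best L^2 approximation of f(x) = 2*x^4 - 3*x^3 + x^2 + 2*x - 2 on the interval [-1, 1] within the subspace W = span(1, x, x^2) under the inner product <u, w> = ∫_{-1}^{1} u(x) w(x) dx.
g(x) = 19*x^2/7 + x/5 - 76/35

The best approximation g ∈ W is the orthogonal projection of f onto W. Writing g = a_0 + a_1 x + a_2 x^2, the coefficients solve the normal equations G · a = b where
  G_{ij} = <φ_i, φ_j> and b_i = <f, φ_i>, with φ_0 = 1, φ_1 = x, φ_2 = x^2.
G =
  [2, 0, 2/3]
  [0, 2/3, 0]
  [2/3, 0, 2/5],
b = (-38/15, 2/15, -38/105).
Solving gives a_0 = -76/35, a_1 = 1/5, a_2 = 19/7, so
  g(x) = 19*x^2/7 + x/5 - 76/35.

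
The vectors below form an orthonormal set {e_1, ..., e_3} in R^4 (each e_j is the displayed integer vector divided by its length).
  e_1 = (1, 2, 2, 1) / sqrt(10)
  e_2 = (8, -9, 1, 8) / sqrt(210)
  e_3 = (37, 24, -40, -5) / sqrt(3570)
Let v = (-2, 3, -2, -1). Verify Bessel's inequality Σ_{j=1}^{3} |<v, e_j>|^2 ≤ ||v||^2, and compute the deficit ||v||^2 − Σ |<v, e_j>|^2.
Σ |<v, e_j>|^2 = 2619/170; ||v||^2 = 18; deficit = 441/170

Write each e_j = u_j / sqrt(<u_j, u_j>) where u_j is the displayed integer vector. Then <v, e_j> = <v, u_j> / sqrt(<u_j, u_j>), so |<v, e_j>|^2 = <v, u_j>^2 / <u_j, u_j>.
Coefficients: <v, e_1> = -1/sqrt(10), <v, e_2> = -53/sqrt(210), <v, e_3> = 83/sqrt(3570).
Square and sum: Σ |<v, e_j>|^2 = 2619/170.
Compute ||v||^2 = v·v = 18.
Deficit = 18 − 2619/170 = 441/170 ≥ 0, confirming Bessel's inequality. (The deficit equals ||v − Σ <v,e_j> e_j||^2, the squared distance from v to span{e_j}.)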